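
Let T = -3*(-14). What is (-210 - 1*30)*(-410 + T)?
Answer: 88320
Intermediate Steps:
T = 42
(-210 - 1*30)*(-410 + T) = (-210 - 1*30)*(-410 + 42) = (-210 - 30)*(-368) = -240*(-368) = 88320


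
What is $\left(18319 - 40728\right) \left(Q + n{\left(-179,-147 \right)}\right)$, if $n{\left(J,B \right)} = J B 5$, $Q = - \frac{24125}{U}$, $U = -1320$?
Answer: $- \frac{778443505865}{264} \approx -2.9486 \cdot 10^{9}$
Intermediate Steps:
$Q = \frac{4825}{264}$ ($Q = - \frac{24125}{-1320} = \left(-24125\right) \left(- \frac{1}{1320}\right) = \frac{4825}{264} \approx 18.277$)
$n{\left(J,B \right)} = 5 B J$ ($n{\left(J,B \right)} = B J 5 = 5 B J$)
$\left(18319 - 40728\right) \left(Q + n{\left(-179,-147 \right)}\right) = \left(18319 - 40728\right) \left(\frac{4825}{264} + 5 \left(-147\right) \left(-179\right)\right) = - 22409 \left(\frac{4825}{264} + 131565\right) = \left(-22409\right) \frac{34737985}{264} = - \frac{778443505865}{264}$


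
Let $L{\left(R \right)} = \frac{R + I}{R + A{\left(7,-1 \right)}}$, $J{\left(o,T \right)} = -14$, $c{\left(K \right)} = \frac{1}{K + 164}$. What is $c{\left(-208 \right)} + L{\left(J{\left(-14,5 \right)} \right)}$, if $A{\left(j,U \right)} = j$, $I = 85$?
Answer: $- \frac{3131}{308} \approx -10.166$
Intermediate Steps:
$c{\left(K \right)} = \frac{1}{164 + K}$
$L{\left(R \right)} = \frac{85 + R}{7 + R}$ ($L{\left(R \right)} = \frac{R + 85}{R + 7} = \frac{85 + R}{7 + R}$)
$c{\left(-208 \right)} + L{\left(J{\left(-14,5 \right)} \right)} = \frac{1}{164 - 208} + \frac{85 - 14}{7 - 14} = \frac{1}{-44} + \frac{1}{-7} \cdot 71 = - \frac{1}{44} - \frac{71}{7} = - \frac{3131}{308}$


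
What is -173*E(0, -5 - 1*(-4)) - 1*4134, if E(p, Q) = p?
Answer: -4134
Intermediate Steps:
-173*E(0, -5 - 1*(-4)) - 1*4134 = -173*0 - 1*4134 = 0 - 4134 = -4134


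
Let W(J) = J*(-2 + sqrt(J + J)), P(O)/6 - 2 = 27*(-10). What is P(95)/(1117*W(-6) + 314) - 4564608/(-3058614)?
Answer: 135493611753940/92674114486317 - 5388408*I*sqrt(3)/181796293 ≈ 1.462 - 0.051338*I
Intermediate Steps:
P(O) = -1608 (P(O) = 12 + 6*(27*(-10)) = 12 + 6*(-270) = 12 - 1620 = -1608)
W(J) = J*(-2 + sqrt(2)*sqrt(J)) (W(J) = J*(-2 + sqrt(2*J)) = J*(-2 + sqrt(2)*sqrt(J)))
P(95)/(1117*W(-6) + 314) - 4564608/(-3058614) = -1608/(1117*(-2*(-6) + sqrt(2)*(-6)**(3/2)) + 314) - 4564608/(-3058614) = -1608/(1117*(12 + sqrt(2)*(-6*I*sqrt(6))) + 314) - 4564608*(-1/3058614) = -1608/(1117*(12 - 12*I*sqrt(3)) + 314) + 760768/509769 = -1608/((13404 - 13404*I*sqrt(3)) + 314) + 760768/509769 = -1608/(13718 - 13404*I*sqrt(3)) + 760768/509769 = 760768/509769 - 1608/(13718 - 13404*I*sqrt(3))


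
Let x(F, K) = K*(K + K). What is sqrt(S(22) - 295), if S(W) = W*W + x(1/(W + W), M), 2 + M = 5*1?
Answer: 3*sqrt(23) ≈ 14.387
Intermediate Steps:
M = 3 (M = -2 + 5*1 = -2 + 5 = 3)
x(F, K) = 2*K**2 (x(F, K) = K*(2*K) = 2*K**2)
S(W) = 18 + W**2 (S(W) = W*W + 2*3**2 = W**2 + 2*9 = W**2 + 18 = 18 + W**2)
sqrt(S(22) - 295) = sqrt((18 + 22**2) - 295) = sqrt((18 + 484) - 295) = sqrt(502 - 295) = sqrt(207) = 3*sqrt(23)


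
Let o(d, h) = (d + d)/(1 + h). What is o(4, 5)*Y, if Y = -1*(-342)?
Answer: 456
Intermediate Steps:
o(d, h) = 2*d/(1 + h) (o(d, h) = (2*d)/(1 + h) = 2*d/(1 + h))
Y = 342
o(4, 5)*Y = (2*4/(1 + 5))*342 = (2*4/6)*342 = (2*4*(1/6))*342 = (4/3)*342 = 456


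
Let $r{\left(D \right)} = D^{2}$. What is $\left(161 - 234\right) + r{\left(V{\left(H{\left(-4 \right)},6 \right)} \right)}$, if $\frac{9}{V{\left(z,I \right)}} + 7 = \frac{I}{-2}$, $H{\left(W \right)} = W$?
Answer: $- \frac{7219}{100} \approx -72.19$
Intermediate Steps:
$V{\left(z,I \right)} = \frac{9}{-7 - \frac{I}{2}}$ ($V{\left(z,I \right)} = \frac{9}{-7 + \frac{I}{-2}} = \frac{9}{-7 + I \left(- \frac{1}{2}\right)} = \frac{9}{-7 - \frac{I}{2}}$)
$\left(161 - 234\right) + r{\left(V{\left(H{\left(-4 \right)},6 \right)} \right)} = \left(161 - 234\right) + \left(- \frac{18}{14 + 6}\right)^{2} = -73 + \left(- \frac{18}{20}\right)^{2} = -73 + \left(\left(-18\right) \frac{1}{20}\right)^{2} = -73 + \left(- \frac{9}{10}\right)^{2} = -73 + \frac{81}{100} = - \frac{7219}{100}$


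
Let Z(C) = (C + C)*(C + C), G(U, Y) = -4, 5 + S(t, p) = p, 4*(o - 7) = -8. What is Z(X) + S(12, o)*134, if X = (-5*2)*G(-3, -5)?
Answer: 6400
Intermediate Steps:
o = 5 (o = 7 + (1/4)*(-8) = 7 - 2 = 5)
S(t, p) = -5 + p
X = 40 (X = -5*2*(-4) = -10*(-4) = 40)
Z(C) = 4*C**2 (Z(C) = (2*C)*(2*C) = 4*C**2)
Z(X) + S(12, o)*134 = 4*40**2 + (-5 + 5)*134 = 4*1600 + 0*134 = 6400 + 0 = 6400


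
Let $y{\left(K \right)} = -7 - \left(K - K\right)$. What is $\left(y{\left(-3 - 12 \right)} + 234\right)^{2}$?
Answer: $51529$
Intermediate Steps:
$y{\left(K \right)} = -7$ ($y{\left(K \right)} = -7 - 0 = -7 + 0 = -7$)
$\left(y{\left(-3 - 12 \right)} + 234\right)^{2} = \left(-7 + 234\right)^{2} = 227^{2} = 51529$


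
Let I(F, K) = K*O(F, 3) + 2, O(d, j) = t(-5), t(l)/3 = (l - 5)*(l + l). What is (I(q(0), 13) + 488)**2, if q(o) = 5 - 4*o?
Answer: 19272100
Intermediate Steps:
t(l) = 6*l*(-5 + l) (t(l) = 3*((l - 5)*(l + l)) = 3*((-5 + l)*(2*l)) = 3*(2*l*(-5 + l)) = 6*l*(-5 + l))
O(d, j) = 300 (O(d, j) = 6*(-5)*(-5 - 5) = 6*(-5)*(-10) = 300)
I(F, K) = 2 + 300*K (I(F, K) = K*300 + 2 = 300*K + 2 = 2 + 300*K)
(I(q(0), 13) + 488)**2 = ((2 + 300*13) + 488)**2 = ((2 + 3900) + 488)**2 = (3902 + 488)**2 = 4390**2 = 19272100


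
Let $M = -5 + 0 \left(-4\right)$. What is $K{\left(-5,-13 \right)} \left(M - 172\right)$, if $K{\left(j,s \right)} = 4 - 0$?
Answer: $-708$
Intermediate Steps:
$K{\left(j,s \right)} = 4$ ($K{\left(j,s \right)} = 4 + 0 = 4$)
$M = -5$ ($M = -5 + 0 = -5$)
$K{\left(-5,-13 \right)} \left(M - 172\right) = 4 \left(-5 - 172\right) = 4 \left(-177\right) = -708$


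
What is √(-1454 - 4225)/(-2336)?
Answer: -3*I*√631/2336 ≈ -0.03226*I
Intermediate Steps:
√(-1454 - 4225)/(-2336) = √(-5679)*(-1/2336) = (3*I*√631)*(-1/2336) = -3*I*√631/2336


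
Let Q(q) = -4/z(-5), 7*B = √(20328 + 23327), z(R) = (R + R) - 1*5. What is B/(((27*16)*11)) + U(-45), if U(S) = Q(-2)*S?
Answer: -12 + √43655/33264 ≈ -11.994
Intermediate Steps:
z(R) = -5 + 2*R (z(R) = 2*R - 5 = -5 + 2*R)
B = √43655/7 (B = √(20328 + 23327)/7 = √43655/7 ≈ 29.848)
Q(q) = 4/15 (Q(q) = -4/(-5 + 2*(-5)) = -4/(-5 - 10) = -4/(-15) = -4*(-1/15) = 4/15)
U(S) = 4*S/15
B/(((27*16)*11)) + U(-45) = (√43655/7)/(((27*16)*11)) + (4/15)*(-45) = (√43655/7)/((432*11)) - 12 = (√43655/7)/4752 - 12 = (√43655/7)*(1/4752) - 12 = √43655/33264 - 12 = -12 + √43655/33264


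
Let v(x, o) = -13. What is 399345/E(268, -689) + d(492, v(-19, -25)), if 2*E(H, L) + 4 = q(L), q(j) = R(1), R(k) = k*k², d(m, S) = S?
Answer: -266243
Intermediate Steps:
R(k) = k³
q(j) = 1 (q(j) = 1³ = 1)
E(H, L) = -3/2 (E(H, L) = -2 + (½)*1 = -2 + ½ = -3/2)
399345/E(268, -689) + d(492, v(-19, -25)) = 399345/(-3/2) - 13 = 399345*(-⅔) - 13 = -266230 - 13 = -266243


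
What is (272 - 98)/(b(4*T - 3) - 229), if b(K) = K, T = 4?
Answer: -29/36 ≈ -0.80556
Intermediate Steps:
(272 - 98)/(b(4*T - 3) - 229) = (272 - 98)/((4*4 - 3) - 229) = 174/((16 - 3) - 229) = 174/(13 - 229) = 174/(-216) = 174*(-1/216) = -29/36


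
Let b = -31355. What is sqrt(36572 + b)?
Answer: sqrt(5217) ≈ 72.229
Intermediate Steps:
sqrt(36572 + b) = sqrt(36572 - 31355) = sqrt(5217)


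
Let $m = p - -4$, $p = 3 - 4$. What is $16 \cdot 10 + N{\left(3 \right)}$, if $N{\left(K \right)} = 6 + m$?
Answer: $169$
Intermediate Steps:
$p = -1$ ($p = 3 - 4 = -1$)
$m = 3$ ($m = -1 - -4 = -1 + 4 = 3$)
$N{\left(K \right)} = 9$ ($N{\left(K \right)} = 6 + 3 = 9$)
$16 \cdot 10 + N{\left(3 \right)} = 16 \cdot 10 + 9 = 160 + 9 = 169$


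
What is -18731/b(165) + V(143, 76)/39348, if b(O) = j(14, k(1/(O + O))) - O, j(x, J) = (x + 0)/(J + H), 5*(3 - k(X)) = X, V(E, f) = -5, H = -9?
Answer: 810811098307/7243376580 ≈ 111.94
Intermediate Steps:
k(X) = 3 - X/5
j(x, J) = x/(-9 + J) (j(x, J) = (x + 0)/(J - 9) = x/(-9 + J))
b(O) = -O + 14/(-6 - 1/(10*O)) (b(O) = 14/(-9 + (3 - 1/(5*(O + O)))) - O = 14/(-9 + (3 - 1/(2*O)/5)) - O = 14/(-9 + (3 - 1/(10*O))) - O = 14/(-6 - 1/(10*O)) - O = -O + 14/(-6 - 1/(10*O)))
-18731/b(165) + V(143, 76)/39348 = -18731*(-1 - 60*165)/(495*(47 + 20*165)) - 5/39348 = -18731*(-1 - 9900)/(495*(47 + 3300)) - 5*1/39348 = -18731/(3*165*3347/(-9901)) - 5/39348 = -18731/(3*165*(-1/9901)*3347) - 5/39348 = -18731/(-1656765/9901) - 5/39348 = -18731*(-9901/1656765) - 5/39348 = 185455631/1656765 - 5/39348 = 810811098307/7243376580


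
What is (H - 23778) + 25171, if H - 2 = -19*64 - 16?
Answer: 163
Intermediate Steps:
H = -1230 (H = 2 + (-19*64 - 16) = 2 + (-1216 - 16) = 2 - 1232 = -1230)
(H - 23778) + 25171 = (-1230 - 23778) + 25171 = -25008 + 25171 = 163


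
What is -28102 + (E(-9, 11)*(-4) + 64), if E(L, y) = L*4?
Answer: -27894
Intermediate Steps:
E(L, y) = 4*L
-28102 + (E(-9, 11)*(-4) + 64) = -28102 + ((4*(-9))*(-4) + 64) = -28102 + (-36*(-4) + 64) = -28102 + (144 + 64) = -28102 + 208 = -27894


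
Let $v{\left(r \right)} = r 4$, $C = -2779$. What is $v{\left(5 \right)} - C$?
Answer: $2799$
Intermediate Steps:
$v{\left(r \right)} = 4 r$
$v{\left(5 \right)} - C = 4 \cdot 5 - -2779 = 20 + 2779 = 2799$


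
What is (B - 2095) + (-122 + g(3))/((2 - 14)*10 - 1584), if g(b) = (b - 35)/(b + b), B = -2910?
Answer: -12792589/2556 ≈ -5004.9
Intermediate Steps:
g(b) = (-35 + b)/(2*b) (g(b) = (-35 + b)/((2*b)) = (-35 + b)*(1/(2*b)) = (-35 + b)/(2*b))
(B - 2095) + (-122 + g(3))/((2 - 14)*10 - 1584) = (-2910 - 2095) + (-122 + (½)*(-35 + 3)/3)/((2 - 14)*10 - 1584) = -5005 + (-122 + (½)*(⅓)*(-32))/(-12*10 - 1584) = -5005 + (-122 - 16/3)/(-120 - 1584) = -5005 - 382/3/(-1704) = -5005 - 382/3*(-1/1704) = -5005 + 191/2556 = -12792589/2556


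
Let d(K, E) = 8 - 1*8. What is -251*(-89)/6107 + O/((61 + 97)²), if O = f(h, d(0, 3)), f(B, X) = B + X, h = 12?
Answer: 139436020/38113787 ≈ 3.6584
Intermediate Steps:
d(K, E) = 0 (d(K, E) = 8 - 8 = 0)
O = 12 (O = 12 + 0 = 12)
-251*(-89)/6107 + O/((61 + 97)²) = -251*(-89)/6107 + 12/((61 + 97)²) = 22339*(1/6107) + 12/(158²) = 22339/6107 + 12/24964 = 22339/6107 + 12*(1/24964) = 22339/6107 + 3/6241 = 139436020/38113787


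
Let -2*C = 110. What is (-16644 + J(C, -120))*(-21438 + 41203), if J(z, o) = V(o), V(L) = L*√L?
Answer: -328968660 - 4743600*I*√30 ≈ -3.2897e+8 - 2.5982e+7*I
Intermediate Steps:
C = -55 (C = -½*110 = -55)
V(L) = L^(3/2)
J(z, o) = o^(3/2)
(-16644 + J(C, -120))*(-21438 + 41203) = (-16644 + (-120)^(3/2))*(-21438 + 41203) = (-16644 - 240*I*√30)*19765 = -328968660 - 4743600*I*√30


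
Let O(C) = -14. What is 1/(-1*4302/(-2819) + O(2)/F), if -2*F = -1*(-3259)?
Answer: 9187121/14099150 ≈ 0.65161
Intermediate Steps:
F = -3259/2 (F = -(-1)*(-3259)/2 = -½*3259 = -3259/2 ≈ -1629.5)
1/(-1*4302/(-2819) + O(2)/F) = 1/(-1*4302/(-2819) - 14/(-3259/2)) = 1/(-4302*(-1/2819) - 14*(-2/3259)) = 1/(4302/2819 + 28/3259) = 1/(14099150/9187121) = 9187121/14099150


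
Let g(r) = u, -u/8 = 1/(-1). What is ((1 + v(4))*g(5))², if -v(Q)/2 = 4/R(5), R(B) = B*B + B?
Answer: 7744/225 ≈ 34.418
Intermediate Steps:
R(B) = B + B² (R(B) = B² + B = B + B²)
v(Q) = -4/15 (v(Q) = -8/(5*(1 + 5)) = -8/(5*6) = -8/30 = -2*2/15 = -4/15)
u = 8 (u = -8/(-1) = -8*(-1) = 8)
g(r) = 8
((1 + v(4))*g(5))² = ((1 - 4/15)*8)² = ((11/15)*8)² = (88/15)² = 7744/225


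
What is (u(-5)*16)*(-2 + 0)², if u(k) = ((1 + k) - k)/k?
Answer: -64/5 ≈ -12.800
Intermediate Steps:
u(k) = 1/k
(u(-5)*16)*(-2 + 0)² = (16/(-5))*(-2 + 0)² = -⅕*16*(-2)² = -16/5*4 = -64/5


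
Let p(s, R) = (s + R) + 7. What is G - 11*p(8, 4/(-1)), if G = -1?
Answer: -122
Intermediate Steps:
p(s, R) = 7 + R + s (p(s, R) = (R + s) + 7 = 7 + R + s)
G - 11*p(8, 4/(-1)) = -1 - 11*(7 + 4/(-1) + 8) = -1 - 11*(7 + 4*(-1) + 8) = -1 - 11*(7 - 4 + 8) = -1 - 11*11 = -1 - 121 = -122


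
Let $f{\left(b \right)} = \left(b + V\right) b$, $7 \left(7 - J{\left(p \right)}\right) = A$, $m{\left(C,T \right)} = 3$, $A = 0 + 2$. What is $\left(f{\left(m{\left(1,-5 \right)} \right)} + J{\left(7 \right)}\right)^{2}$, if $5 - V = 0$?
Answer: $\frac{46225}{49} \approx 943.37$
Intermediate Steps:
$A = 2$
$V = 5$ ($V = 5 - 0 = 5 + 0 = 5$)
$J{\left(p \right)} = \frac{47}{7}$ ($J{\left(p \right)} = 7 - \frac{2}{7} = \frac{47}{7}$)
$f{\left(b \right)} = b \left(5 + b\right)$ ($f{\left(b \right)} = \left(b + 5\right) b = \left(5 + b\right) b = b \left(5 + b\right)$)
$\left(f{\left(m{\left(1,-5 \right)} \right)} + J{\left(7 \right)}\right)^{2} = \left(3 \left(5 + 3\right) + \frac{47}{7}\right)^{2} = \left(3 \cdot 8 + \frac{47}{7}\right)^{2} = \left(24 + \frac{47}{7}\right)^{2} = \left(\frac{215}{7}\right)^{2} = \frac{46225}{49}$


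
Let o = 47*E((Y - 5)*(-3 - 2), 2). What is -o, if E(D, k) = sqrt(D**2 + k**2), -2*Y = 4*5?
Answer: -47*sqrt(5629) ≈ -3526.3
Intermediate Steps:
Y = -10 (Y = -2*5 = -1/2*20 = -10)
o = 47*sqrt(5629) (o = 47*sqrt(((-10 - 5)*(-3 - 2))**2 + 2**2) = 47*sqrt((-15*(-5))**2 + 4) = 47*sqrt(75**2 + 4) = 47*sqrt(5625 + 4) = 47*sqrt(5629) ≈ 3526.3)
-o = -47*sqrt(5629)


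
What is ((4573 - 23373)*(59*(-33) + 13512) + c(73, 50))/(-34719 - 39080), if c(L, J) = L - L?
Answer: 217422000/73799 ≈ 2946.1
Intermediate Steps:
c(L, J) = 0
((4573 - 23373)*(59*(-33) + 13512) + c(73, 50))/(-34719 - 39080) = ((4573 - 23373)*(59*(-33) + 13512) + 0)/(-34719 - 39080) = (-18800*(-1947 + 13512) + 0)/(-73799) = (-18800*11565 + 0)*(-1/73799) = (-217422000 + 0)*(-1/73799) = -217422000*(-1/73799) = 217422000/73799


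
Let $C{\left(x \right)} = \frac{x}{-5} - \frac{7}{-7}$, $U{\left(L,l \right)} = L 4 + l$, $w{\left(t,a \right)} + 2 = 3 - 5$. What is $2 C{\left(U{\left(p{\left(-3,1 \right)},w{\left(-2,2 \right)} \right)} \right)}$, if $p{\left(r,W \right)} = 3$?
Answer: $- \frac{6}{5} \approx -1.2$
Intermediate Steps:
$w{\left(t,a \right)} = -4$ ($w{\left(t,a \right)} = -2 + \left(3 - 5\right) = -2 - 2 = -4$)
$U{\left(L,l \right)} = l + 4 L$ ($U{\left(L,l \right)} = 4 L + l = l + 4 L$)
$C{\left(x \right)} = 1 - \frac{x}{5}$ ($C{\left(x \right)} = x \left(- \frac{1}{5}\right) - -1 = - \frac{x}{5} + 1 = 1 - \frac{x}{5}$)
$2 C{\left(U{\left(p{\left(-3,1 \right)},w{\left(-2,2 \right)} \right)} \right)} = 2 \left(1 - \frac{-4 + 4 \cdot 3}{5}\right) = 2 \left(1 - \frac{-4 + 12}{5}\right) = 2 \left(1 - \frac{8}{5}\right) = 2 \left(- \frac{3}{5}\right) = - \frac{6}{5}$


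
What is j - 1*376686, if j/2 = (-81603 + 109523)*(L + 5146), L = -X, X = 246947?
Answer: -13502544526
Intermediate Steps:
L = -246947 (L = -1*246947 = -246947)
j = -13502167840 (j = 2*((-81603 + 109523)*(-246947 + 5146)) = 2*(27920*(-241801)) = 2*(-6751083920) = -13502167840)
j - 1*376686 = -13502167840 - 1*376686 = -13502167840 - 376686 = -13502544526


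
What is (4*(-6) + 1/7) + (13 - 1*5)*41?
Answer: 2129/7 ≈ 304.14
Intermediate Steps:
(4*(-6) + 1/7) + (13 - 1*5)*41 = (-24 + ⅐) + (13 - 5)*41 = -167/7 + 8*41 = -167/7 + 328 = 2129/7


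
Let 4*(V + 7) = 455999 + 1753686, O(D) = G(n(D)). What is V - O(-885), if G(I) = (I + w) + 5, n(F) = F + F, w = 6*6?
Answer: 2216573/4 ≈ 5.5414e+5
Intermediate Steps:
w = 36
n(F) = 2*F
G(I) = 41 + I (G(I) = (I + 36) + 5 = (36 + I) + 5 = 41 + I)
O(D) = 41 + 2*D
V = 2209657/4 (V = -7 + (455999 + 1753686)/4 = -7 + (¼)*2209685 = -7 + 2209685/4 = 2209657/4 ≈ 5.5241e+5)
V - O(-885) = 2209657/4 - (41 + 2*(-885)) = 2209657/4 - (41 - 1770) = 2209657/4 - 1*(-1729) = 2209657/4 + 1729 = 2216573/4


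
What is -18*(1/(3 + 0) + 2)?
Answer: -42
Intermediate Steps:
-18*(1/(3 + 0) + 2) = -18*(1/3 + 2) = -18*(⅓ + 2) = -18*7/3 = -3*14 = -42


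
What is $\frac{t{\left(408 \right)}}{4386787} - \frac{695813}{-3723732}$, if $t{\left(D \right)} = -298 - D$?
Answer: $\frac{3049754468039}{16335219129084} \approx 0.1867$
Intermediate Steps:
$\frac{t{\left(408 \right)}}{4386787} - \frac{695813}{-3723732} = \frac{-298 - 408}{4386787} - \frac{695813}{-3723732} = \left(-298 - 408\right) \frac{1}{4386787} - - \frac{695813}{3723732} = \left(-706\right) \frac{1}{4386787} + \frac{695813}{3723732} = - \frac{706}{4386787} + \frac{695813}{3723732} = \frac{3049754468039}{16335219129084}$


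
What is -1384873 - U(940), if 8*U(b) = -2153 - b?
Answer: -11075891/8 ≈ -1.3845e+6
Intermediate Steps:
U(b) = -2153/8 - b/8 (U(b) = (-2153 - b)/8 = -2153/8 - b/8)
-1384873 - U(940) = -1384873 - (-2153/8 - ⅛*940) = -1384873 - (-2153/8 - 235/2) = -1384873 - 1*(-3093/8) = -1384873 + 3093/8 = -11075891/8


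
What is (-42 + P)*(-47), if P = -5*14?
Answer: 5264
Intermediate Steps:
P = -70
(-42 + P)*(-47) = (-42 - 70)*(-47) = -112*(-47) = 5264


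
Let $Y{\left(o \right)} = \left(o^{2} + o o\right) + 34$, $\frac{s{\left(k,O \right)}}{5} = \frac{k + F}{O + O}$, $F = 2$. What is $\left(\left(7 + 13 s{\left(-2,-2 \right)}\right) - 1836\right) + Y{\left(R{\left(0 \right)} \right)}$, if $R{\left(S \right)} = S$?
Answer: $-1795$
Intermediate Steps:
$s{\left(k,O \right)} = \frac{5 \left(2 + k\right)}{2 O}$ ($s{\left(k,O \right)} = 5 \frac{k + 2}{O + O} = 5 \frac{2 + k}{2 O} = \frac{5 \left(2 + k\right)}{2 O}$)
$Y{\left(o \right)} = 34 + 2 o^{2}$ ($Y{\left(o \right)} = \left(o^{2} + o^{2}\right) + 34 = 2 o^{2} + 34 = 34 + 2 o^{2}$)
$\left(\left(7 + 13 s{\left(-2,-2 \right)}\right) - 1836\right) + Y{\left(R{\left(0 \right)} \right)} = \left(\left(7 + 13 \frac{5 \left(2 - 2\right)}{2 \left(-2\right)}\right) - 1836\right) + \left(34 + 2 \cdot 0^{2}\right) = \left(\left(7 + 13 \cdot \frac{5}{2} \left(- \frac{1}{2}\right) 0\right) - 1836\right) + \left(34 + 2 \cdot 0\right) = \left(\left(7 + 13 \cdot 0\right) - 1836\right) + \left(34 + 0\right) = \left(\left(7 + 0\right) - 1836\right) + 34 = \left(7 - 1836\right) + 34 = -1829 + 34 = -1795$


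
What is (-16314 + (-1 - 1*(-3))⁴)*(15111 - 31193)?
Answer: 262104436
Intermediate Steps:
(-16314 + (-1 - 1*(-3))⁴)*(15111 - 31193) = (-16314 + (-1 + 3)⁴)*(-16082) = (-16314 + 2⁴)*(-16082) = (-16314 + 16)*(-16082) = -16298*(-16082) = 262104436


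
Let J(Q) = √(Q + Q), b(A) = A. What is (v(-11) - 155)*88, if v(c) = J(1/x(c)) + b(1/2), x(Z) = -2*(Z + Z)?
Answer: -13596 + 4*√22 ≈ -13577.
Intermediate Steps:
x(Z) = -4*Z
J(Q) = √2*√Q (J(Q) = √(2*Q) = √2*√Q)
v(c) = ½ + √2*√(-1/c)/2 (v(c) = √2*√(1/(-4*c)) + 1/2 = √2*√(-1/(4*c)) + ½ = √2*(√(-1/c)/2) + ½ = √2*√(-1/c)/2 + ½ = ½ + √2*√(-1/c)/2)
(v(-11) - 155)*88 = ((½ + √2*√(-1/(-11))/2) - 155)*88 = ((½ + √2*√(-1*(-1/11))/2) - 155)*88 = ((½ + √2*√(1/11)/2) - 155)*88 = ((½ + √2*(√11/11)/2) - 155)*88 = ((½ + √22/22) - 155)*88 = (-309/2 + √22/22)*88 = -13596 + 4*√22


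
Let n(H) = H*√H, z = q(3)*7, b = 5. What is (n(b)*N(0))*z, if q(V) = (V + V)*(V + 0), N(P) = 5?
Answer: 3150*√5 ≈ 7043.6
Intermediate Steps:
q(V) = 2*V² (q(V) = (2*V)*V = 2*V²)
z = 126 (z = (2*3²)*7 = (2*9)*7 = 18*7 = 126)
n(H) = H^(3/2)
(n(b)*N(0))*z = (5^(3/2)*5)*126 = ((5*√5)*5)*126 = (25*√5)*126 = 3150*√5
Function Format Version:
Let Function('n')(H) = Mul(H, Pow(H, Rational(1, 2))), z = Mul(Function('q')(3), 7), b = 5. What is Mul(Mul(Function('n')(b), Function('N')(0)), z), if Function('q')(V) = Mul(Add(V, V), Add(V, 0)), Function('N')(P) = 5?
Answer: Mul(3150, Pow(5, Rational(1, 2))) ≈ 7043.6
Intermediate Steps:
Function('q')(V) = Mul(2, Pow(V, 2)) (Function('q')(V) = Mul(Mul(2, V), V) = Mul(2, Pow(V, 2)))
z = 126 (z = Mul(Mul(2, Pow(3, 2)), 7) = Mul(Mul(2, 9), 7) = Mul(18, 7) = 126)
Function('n')(H) = Pow(H, Rational(3, 2))
Mul(Mul(Function('n')(b), Function('N')(0)), z) = Mul(Mul(Pow(5, Rational(3, 2)), 5), 126) = Mul(Mul(Mul(5, Pow(5, Rational(1, 2))), 5), 126) = Mul(Mul(25, Pow(5, Rational(1, 2))), 126) = Mul(3150, Pow(5, Rational(1, 2)))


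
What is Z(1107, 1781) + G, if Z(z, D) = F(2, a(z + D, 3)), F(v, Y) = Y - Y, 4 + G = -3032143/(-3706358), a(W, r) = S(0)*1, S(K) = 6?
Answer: -11793289/3706358 ≈ -3.1819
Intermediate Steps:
a(W, r) = 6 (a(W, r) = 6*1 = 6)
G = -11793289/3706358 (G = -4 - 3032143/(-3706358) = -4 - 3032143*(-1/3706358) = -4 + 3032143/3706358 = -11793289/3706358 ≈ -3.1819)
F(v, Y) = 0
Z(z, D) = 0
Z(1107, 1781) + G = 0 - 11793289/3706358 = -11793289/3706358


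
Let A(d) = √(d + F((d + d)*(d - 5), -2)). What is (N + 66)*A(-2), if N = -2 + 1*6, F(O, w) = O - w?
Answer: 140*√7 ≈ 370.41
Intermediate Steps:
A(d) = √(2 + d + 2*d*(-5 + d)) (A(d) = √(d + ((d + d)*(d - 5) - 1*(-2))) = √(d + ((2*d)*(-5 + d) + 2)) = √(d + (2*d*(-5 + d) + 2)) = √(d + (2 + 2*d*(-5 + d))) = √(2 + d + 2*d*(-5 + d)))
N = 4 (N = -2 + 6 = 4)
(N + 66)*A(-2) = (4 + 66)*√(2 - 2 + 2*(-2)*(-5 - 2)) = 70*√(2 - 2 + 2*(-2)*(-7)) = 70*√(2 - 2 + 28) = 70*√28 = 70*(2*√7) = 140*√7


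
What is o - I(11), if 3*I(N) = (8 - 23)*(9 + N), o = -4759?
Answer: -4659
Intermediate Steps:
I(N) = -45 - 5*N (I(N) = ((8 - 23)*(9 + N))/3 = (-15*(9 + N))/3 = (-135 - 15*N)/3 = -45 - 5*N)
o - I(11) = -4759 - (-45 - 5*11) = -4759 - (-45 - 55) = -4759 - 1*(-100) = -4759 + 100 = -4659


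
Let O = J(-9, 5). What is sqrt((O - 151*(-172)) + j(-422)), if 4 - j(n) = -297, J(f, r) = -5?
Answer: 2*sqrt(6567) ≈ 162.07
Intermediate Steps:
O = -5
j(n) = 301 (j(n) = 4 - 1*(-297) = 4 + 297 = 301)
sqrt((O - 151*(-172)) + j(-422)) = sqrt((-5 - 151*(-172)) + 301) = sqrt((-5 + 25972) + 301) = sqrt(25967 + 301) = sqrt(26268) = 2*sqrt(6567)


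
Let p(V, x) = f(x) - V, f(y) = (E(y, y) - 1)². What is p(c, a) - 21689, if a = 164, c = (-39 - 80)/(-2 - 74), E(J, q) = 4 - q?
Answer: 321513/76 ≈ 4230.4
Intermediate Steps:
f(y) = (3 - y)² (f(y) = ((4 - y) - 1)² = (3 - y)²)
c = 119/76 (c = -119/(-76) = -119*(-1/76) = 119/76 ≈ 1.5658)
p(V, x) = (-3 + x)² - V
p(c, a) - 21689 = ((-3 + 164)² - 1*119/76) - 21689 = (161² - 119/76) - 21689 = (25921 - 119/76) - 21689 = 1969877/76 - 21689 = 321513/76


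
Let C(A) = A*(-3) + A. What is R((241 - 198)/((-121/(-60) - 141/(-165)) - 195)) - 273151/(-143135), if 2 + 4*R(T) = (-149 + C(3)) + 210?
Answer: 8678759/572540 ≈ 15.158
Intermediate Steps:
C(A) = -2*A (C(A) = -3*A + A = -2*A)
R(T) = 53/4 (R(T) = -½ + ((-149 - 2*3) + 210)/4 = -½ + ((-149 - 6) + 210)/4 = -½ + (-155 + 210)/4 = -½ + (¼)*55 = -½ + 55/4 = 53/4)
R((241 - 198)/((-121/(-60) - 141/(-165)) - 195)) - 273151/(-143135) = 53/4 - 273151/(-143135) = 53/4 - 273151*(-1/143135) = 53/4 + 273151/143135 = 8678759/572540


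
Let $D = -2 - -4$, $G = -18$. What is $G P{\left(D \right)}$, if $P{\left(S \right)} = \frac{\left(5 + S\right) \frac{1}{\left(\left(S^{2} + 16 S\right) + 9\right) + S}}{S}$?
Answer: $- \frac{63}{47} \approx -1.3404$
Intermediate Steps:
$D = 2$ ($D = -2 + 4 = 2$)
$P{\left(S \right)} = \frac{5 + S}{S \left(9 + S^{2} + 17 S\right)}$ ($P{\left(S \right)} = \frac{\left(5 + S\right) \frac{1}{\left(9 + S^{2} + 16 S\right) + S}}{S} = \frac{\left(5 + S\right) \frac{1}{9 + S^{2} + 17 S}}{S} = \frac{\frac{1}{9 + S^{2} + 17 S} \left(5 + S\right)}{S} = \frac{5 + S}{S \left(9 + S^{2} + 17 S\right)}$)
$G P{\left(D \right)} = - 18 \frac{5 + 2}{2 \left(9 + 2^{2} + 17 \cdot 2\right)} = - 18 \cdot \frac{1}{2} \frac{1}{9 + 4 + 34} \cdot 7 = - 18 \cdot \frac{1}{2} \cdot \frac{1}{47} \cdot 7 = \left(-18\right) \frac{7}{94} = - \frac{63}{47}$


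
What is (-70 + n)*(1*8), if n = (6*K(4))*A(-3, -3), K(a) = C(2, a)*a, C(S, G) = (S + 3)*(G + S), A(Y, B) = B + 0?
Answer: -17840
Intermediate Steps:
A(Y, B) = B
C(S, G) = (3 + S)*(G + S)
K(a) = a*(10 + 5*a) (K(a) = (2**2 + 3*a + 3*2 + a*2)*a = (4 + 3*a + 6 + 2*a)*a = (10 + 5*a)*a = a*(10 + 5*a))
n = -2160 (n = (6*(5*4*(2 + 4)))*(-3) = (6*(5*4*6))*(-3) = (6*120)*(-3) = 720*(-3) = -2160)
(-70 + n)*(1*8) = (-70 - 2160)*(1*8) = -2230*8 = -17840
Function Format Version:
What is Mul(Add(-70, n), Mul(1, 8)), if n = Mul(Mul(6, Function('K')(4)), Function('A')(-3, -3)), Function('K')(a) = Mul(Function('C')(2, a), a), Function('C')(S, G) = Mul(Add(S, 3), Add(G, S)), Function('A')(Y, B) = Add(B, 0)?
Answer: -17840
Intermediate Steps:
Function('A')(Y, B) = B
Function('C')(S, G) = Mul(Add(3, S), Add(G, S))
Function('K')(a) = Mul(a, Add(10, Mul(5, a))) (Function('K')(a) = Mul(Add(Pow(2, 2), Mul(3, a), Mul(3, 2), Mul(a, 2)), a) = Mul(Add(4, Mul(3, a), 6, Mul(2, a)), a) = Mul(Add(10, Mul(5, a)), a) = Mul(a, Add(10, Mul(5, a))))
n = -2160 (n = Mul(Mul(6, Mul(5, 4, Add(2, 4))), -3) = Mul(Mul(6, Mul(5, 4, 6)), -3) = Mul(Mul(6, 120), -3) = Mul(720, -3) = -2160)
Mul(Add(-70, n), Mul(1, 8)) = Mul(Add(-70, -2160), Mul(1, 8)) = Mul(-2230, 8) = -17840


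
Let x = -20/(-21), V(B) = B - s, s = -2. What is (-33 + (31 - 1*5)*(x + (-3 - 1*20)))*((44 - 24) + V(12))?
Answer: -432854/21 ≈ -20612.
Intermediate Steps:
V(B) = 2 + B (V(B) = B - 1*(-2) = B + 2 = 2 + B)
x = 20/21 (x = -20*(-1/21) = 20/21 ≈ 0.95238)
(-33 + (31 - 1*5)*(x + (-3 - 1*20)))*((44 - 24) + V(12)) = (-33 + (31 - 1*5)*(20/21 + (-3 - 1*20)))*((44 - 24) + (2 + 12)) = (-33 + (31 - 5)*(20/21 + (-3 - 20)))*(20 + 14) = (-33 + 26*(20/21 - 23))*34 = (-33 + 26*(-463/21))*34 = (-33 - 12038/21)*34 = -12731/21*34 = -432854/21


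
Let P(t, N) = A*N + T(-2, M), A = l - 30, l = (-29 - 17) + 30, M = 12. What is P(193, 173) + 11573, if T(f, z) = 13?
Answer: 3628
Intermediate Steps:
l = -16 (l = -46 + 30 = -16)
A = -46 (A = -16 - 30 = -46)
P(t, N) = 13 - 46*N (P(t, N) = -46*N + 13 = 13 - 46*N)
P(193, 173) + 11573 = (13 - 46*173) + 11573 = (13 - 7958) + 11573 = -7945 + 11573 = 3628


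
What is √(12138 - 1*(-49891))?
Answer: √62029 ≈ 249.06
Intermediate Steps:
√(12138 - 1*(-49891)) = √(12138 + 49891) = √62029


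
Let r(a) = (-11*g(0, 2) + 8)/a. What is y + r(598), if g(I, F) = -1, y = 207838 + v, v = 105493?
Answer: 187371957/598 ≈ 3.1333e+5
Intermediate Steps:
y = 313331 (y = 207838 + 105493 = 313331)
r(a) = 19/a (r(a) = (-11*(-1) + 8)/a = (11 + 8)/a = 19/a)
y + r(598) = 313331 + 19/598 = 187371957/598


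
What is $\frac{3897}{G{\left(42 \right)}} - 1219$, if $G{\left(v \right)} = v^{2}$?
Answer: $- \frac{238491}{196} \approx -1216.8$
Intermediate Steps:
$\frac{3897}{G{\left(42 \right)}} - 1219 = \frac{3897}{42^{2}} - 1219 = \frac{3897}{1764} - 1219 = 3897 \cdot \frac{1}{1764} - 1219 = \frac{433}{196} - 1219 = - \frac{238491}{196}$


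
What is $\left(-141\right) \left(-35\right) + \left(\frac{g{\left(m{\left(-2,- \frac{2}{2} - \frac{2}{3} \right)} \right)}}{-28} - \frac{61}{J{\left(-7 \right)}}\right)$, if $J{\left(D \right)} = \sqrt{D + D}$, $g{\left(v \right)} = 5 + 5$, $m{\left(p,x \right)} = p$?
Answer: $\frac{69085}{14} + \frac{61 i \sqrt{14}}{14} \approx 4934.6 + 16.303 i$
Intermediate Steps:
$g{\left(v \right)} = 10$
$J{\left(D \right)} = \sqrt{2} \sqrt{D}$ ($J{\left(D \right)} = \sqrt{2 D} = \sqrt{2} \sqrt{D}$)
$\left(-141\right) \left(-35\right) + \left(\frac{g{\left(m{\left(-2,- \frac{2}{2} - \frac{2}{3} \right)} \right)}}{-28} - \frac{61}{J{\left(-7 \right)}}\right) = \left(-141\right) \left(-35\right) + \left(\frac{10}{-28} - \frac{61}{\sqrt{2} \sqrt{-7}}\right) = 4935 + \left(10 \left(- \frac{1}{28}\right) - \frac{61}{\sqrt{2} i \sqrt{7}}\right) = 4935 - \left(\frac{5}{14} + \frac{61}{i \sqrt{14}}\right) = 4935 - \left(\frac{5}{14} + 61 \left(- \frac{i \sqrt{14}}{14}\right)\right) = 4935 - \left(\frac{5}{14} - \frac{61 i \sqrt{14}}{14}\right) = \frac{69085}{14} + \frac{61 i \sqrt{14}}{14}$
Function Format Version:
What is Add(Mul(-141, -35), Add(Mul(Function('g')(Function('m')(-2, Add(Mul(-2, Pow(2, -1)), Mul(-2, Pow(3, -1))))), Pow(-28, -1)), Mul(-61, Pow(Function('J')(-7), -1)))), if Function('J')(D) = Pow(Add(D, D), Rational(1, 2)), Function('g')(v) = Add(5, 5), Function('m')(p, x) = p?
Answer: Add(Rational(69085, 14), Mul(Rational(61, 14), I, Pow(14, Rational(1, 2)))) ≈ Add(4934.6, Mul(16.303, I))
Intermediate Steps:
Function('g')(v) = 10
Function('J')(D) = Mul(Pow(2, Rational(1, 2)), Pow(D, Rational(1, 2))) (Function('J')(D) = Pow(Mul(2, D), Rational(1, 2)) = Mul(Pow(2, Rational(1, 2)), Pow(D, Rational(1, 2))))
Add(Mul(-141, -35), Add(Mul(Function('g')(Function('m')(-2, Add(Mul(-2, Pow(2, -1)), Mul(-2, Pow(3, -1))))), Pow(-28, -1)), Mul(-61, Pow(Function('J')(-7), -1)))) = Add(Mul(-141, -35), Add(Mul(10, Pow(-28, -1)), Mul(-61, Pow(Mul(Pow(2, Rational(1, 2)), Pow(-7, Rational(1, 2))), -1)))) = Add(4935, Add(Mul(10, Rational(-1, 28)), Mul(-61, Pow(Mul(Pow(2, Rational(1, 2)), Mul(I, Pow(7, Rational(1, 2)))), -1)))) = Add(4935, Add(Rational(-5, 14), Mul(-61, Pow(Mul(I, Pow(14, Rational(1, 2))), -1)))) = Add(4935, Add(Rational(-5, 14), Mul(-61, Mul(Rational(-1, 14), I, Pow(14, Rational(1, 2)))))) = Add(4935, Add(Rational(-5, 14), Mul(Rational(61, 14), I, Pow(14, Rational(1, 2))))) = Add(Rational(69085, 14), Mul(Rational(61, 14), I, Pow(14, Rational(1, 2))))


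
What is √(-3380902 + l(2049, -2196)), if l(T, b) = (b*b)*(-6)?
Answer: I*√32315398 ≈ 5684.7*I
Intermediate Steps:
l(T, b) = -6*b² (l(T, b) = b²*(-6) = -6*b²)
√(-3380902 + l(2049, -2196)) = √(-3380902 - 6*(-2196)²) = √(-3380902 - 6*4822416) = √(-3380902 - 28934496) = √(-32315398) = I*√32315398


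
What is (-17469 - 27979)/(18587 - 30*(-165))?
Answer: -45448/23537 ≈ -1.9309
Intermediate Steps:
(-17469 - 27979)/(18587 - 30*(-165)) = -45448/(18587 + 4950) = -45448/23537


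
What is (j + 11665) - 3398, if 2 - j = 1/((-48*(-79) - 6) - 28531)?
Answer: 204616406/24745 ≈ 8269.0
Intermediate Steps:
j = 49491/24745 (j = 2 - 1/((-48*(-79) - 6) - 28531) = 2 - 1/((3792 - 6) - 28531) = 2 - 1/(3786 - 28531) = 2 - 1/(-24745) = 2 - 1*(-1/24745) = 2 + 1/24745 = 49491/24745 ≈ 2.0000)
(j + 11665) - 3398 = (49491/24745 + 11665) - 3398 = 288699916/24745 - 3398 = 204616406/24745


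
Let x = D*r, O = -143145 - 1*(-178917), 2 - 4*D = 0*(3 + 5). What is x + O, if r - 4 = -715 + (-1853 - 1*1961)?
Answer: 67019/2 ≈ 33510.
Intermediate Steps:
r = -4525 (r = 4 + (-715 + (-1853 - 1*1961)) = 4 + (-715 + (-1853 - 1961)) = 4 + (-715 - 3814) = 4 - 4529 = -4525)
D = 1/2 (D = 1/2 - 0*(3 + 5) = 1/2 - 0*8 = 1/2 - 1/4*0 = 1/2 + 0 = 1/2 ≈ 0.50000)
O = 35772 (O = -143145 + 178917 = 35772)
x = -4525/2 (x = (1/2)*(-4525) = -4525/2 ≈ -2262.5)
x + O = -4525/2 + 35772 = 67019/2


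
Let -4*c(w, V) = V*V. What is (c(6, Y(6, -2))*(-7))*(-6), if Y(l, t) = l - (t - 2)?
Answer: -1050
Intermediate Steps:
Y(l, t) = 2 + l - t (Y(l, t) = l - (-2 + t) = l + (2 - t) = 2 + l - t)
c(w, V) = -V²/4 (c(w, V) = -V*V/4 = -V²/4)
(c(6, Y(6, -2))*(-7))*(-6) = (-(2 + 6 - 1*(-2))²/4*(-7))*(-6) = (-(2 + 6 + 2)²/4*(-7))*(-6) = (-¼*10²*(-7))*(-6) = (-¼*100*(-7))*(-6) = -25*(-7)*(-6) = 175*(-6) = -1050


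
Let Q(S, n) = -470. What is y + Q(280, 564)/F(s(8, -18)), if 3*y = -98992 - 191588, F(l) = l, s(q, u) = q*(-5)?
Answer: -387393/4 ≈ -96848.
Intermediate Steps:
s(q, u) = -5*q
y = -96860 (y = (-98992 - 191588)/3 = (⅓)*(-290580) = -96860)
y + Q(280, 564)/F(s(8, -18)) = -96860 - 470/((-5*8)) = -96860 - 470/(-40) = -96860 - 470*(-1/40) = -96860 + 47/4 = -387393/4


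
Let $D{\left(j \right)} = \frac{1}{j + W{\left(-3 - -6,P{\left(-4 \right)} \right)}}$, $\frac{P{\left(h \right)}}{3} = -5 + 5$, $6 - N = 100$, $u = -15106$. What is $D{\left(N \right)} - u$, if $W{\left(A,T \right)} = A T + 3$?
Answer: $\frac{1374645}{91} \approx 15106.0$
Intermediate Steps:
$N = -94$ ($N = 6 - 100 = -94$)
$P{\left(h \right)} = 0$ ($P{\left(h \right)} = 3 \left(-5 + 5\right) = 3 \cdot 0 = 0$)
$W{\left(A,T \right)} = 3 + A T$
$D{\left(j \right)} = \frac{1}{3 + j}$ ($D{\left(j \right)} = \frac{1}{j + \left(3 + \left(-3 - -6\right) 0\right)} = \frac{1}{j + \left(3 + \left(-3 + 6\right) 0\right)} = \frac{1}{j + \left(3 + 3 \cdot 0\right)} = \frac{1}{j + \left(3 + 0\right)} = \frac{1}{j + 3} = \frac{1}{3 + j}$)
$D{\left(N \right)} - u = \frac{1}{3 - 94} - -15106 = \frac{1}{-91} + 15106 = - \frac{1}{91} + 15106 = \frac{1374645}{91}$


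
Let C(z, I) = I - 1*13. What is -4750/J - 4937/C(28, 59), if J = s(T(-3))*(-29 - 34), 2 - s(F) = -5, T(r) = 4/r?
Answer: -1958717/20286 ≈ -96.555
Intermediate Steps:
s(F) = 7 (s(F) = 2 - 1*(-5) = 2 + 5 = 7)
C(z, I) = -13 + I (C(z, I) = I - 13 = -13 + I)
J = -441 (J = 7*(-29 - 34) = 7*(-63) = -441)
-4750/J - 4937/C(28, 59) = -4750/(-441) - 4937/(-13 + 59) = -4750*(-1/441) - 4937/46 = 4750/441 - 4937*1/46 = 4750/441 - 4937/46 = -1958717/20286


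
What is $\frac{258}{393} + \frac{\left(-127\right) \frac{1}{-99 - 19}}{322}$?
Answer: $\frac{3284293}{4977476} \approx 0.65983$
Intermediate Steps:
$\frac{258}{393} + \frac{\left(-127\right) \frac{1}{-99 - 19}}{322} = 258 \cdot \frac{1}{393} + - \frac{127}{-99 - 19} \cdot \frac{1}{322} = \frac{86}{131} + - \frac{127}{-118} \cdot \frac{1}{322} = \frac{86}{131} + \left(-127\right) \left(- \frac{1}{118}\right) \frac{1}{322} = \frac{86}{131} + \frac{127}{118} \cdot \frac{1}{322} = \frac{86}{131} + \frac{127}{37996} = \frac{3284293}{4977476}$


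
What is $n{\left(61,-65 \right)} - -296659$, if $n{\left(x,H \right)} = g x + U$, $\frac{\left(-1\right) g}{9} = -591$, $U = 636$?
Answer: $621754$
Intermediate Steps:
$g = 5319$ ($g = \left(-9\right) \left(-591\right) = 5319$)
$n{\left(x,H \right)} = 636 + 5319 x$ ($n{\left(x,H \right)} = 5319 x + 636 = 636 + 5319 x$)
$n{\left(61,-65 \right)} - -296659 = \left(636 + 5319 \cdot 61\right) - -296659 = \left(636 + 324459\right) + 296659 = 325095 + 296659 = 621754$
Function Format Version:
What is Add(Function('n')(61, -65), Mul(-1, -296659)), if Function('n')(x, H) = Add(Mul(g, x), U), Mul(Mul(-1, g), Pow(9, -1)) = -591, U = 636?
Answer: 621754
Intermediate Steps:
g = 5319 (g = Mul(-9, -591) = 5319)
Function('n')(x, H) = Add(636, Mul(5319, x)) (Function('n')(x, H) = Add(Mul(5319, x), 636) = Add(636, Mul(5319, x)))
Add(Function('n')(61, -65), Mul(-1, -296659)) = Add(Add(636, Mul(5319, 61)), Mul(-1, -296659)) = Add(Add(636, 324459), 296659) = Add(325095, 296659) = 621754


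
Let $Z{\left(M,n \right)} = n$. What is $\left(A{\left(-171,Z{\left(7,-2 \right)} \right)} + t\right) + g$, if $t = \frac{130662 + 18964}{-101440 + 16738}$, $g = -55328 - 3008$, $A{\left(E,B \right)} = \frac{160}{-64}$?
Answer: $- \frac{4941537253}{84702} \approx -58340.0$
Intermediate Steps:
$A{\left(E,B \right)} = - \frac{5}{2}$ ($A{\left(E,B \right)} = 160 \left(- \frac{1}{64}\right) = - \frac{5}{2}$)
$g = -58336$ ($g = -55328 - 3008 = -58336$)
$t = - \frac{74813}{42351}$ ($t = \frac{149626}{-84702} = 149626 \left(- \frac{1}{84702}\right) = - \frac{74813}{42351} \approx -1.7665$)
$\left(A{\left(-171,Z{\left(7,-2 \right)} \right)} + t\right) + g = \left(- \frac{5}{2} - \frac{74813}{42351}\right) - 58336 = - \frac{361381}{84702} - 58336 = - \frac{4941537253}{84702}$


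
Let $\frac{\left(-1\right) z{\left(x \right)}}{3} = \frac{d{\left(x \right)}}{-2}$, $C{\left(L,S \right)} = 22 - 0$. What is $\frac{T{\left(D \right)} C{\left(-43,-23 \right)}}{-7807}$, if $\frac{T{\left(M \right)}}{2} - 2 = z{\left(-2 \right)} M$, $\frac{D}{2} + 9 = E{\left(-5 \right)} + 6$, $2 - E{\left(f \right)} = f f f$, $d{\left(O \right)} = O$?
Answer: $\frac{32648}{7807} \approx 4.1819$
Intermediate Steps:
$C{\left(L,S \right)} = 22$ ($C{\left(L,S \right)} = 22 + 0 = 22$)
$E{\left(f \right)} = 2 - f^{3}$ ($E{\left(f \right)} = 2 - f f f = 2 - f^{2} f = 2 - f^{3}$)
$z{\left(x \right)} = \frac{3 x}{2}$ ($z{\left(x \right)} = - 3 \frac{x}{-2} = - 3 x \left(- \frac{1}{2}\right) = - 3 \left(- \frac{x}{2}\right) = \frac{3 x}{2}$)
$D = 248$ ($D = -18 + 2 \left(\left(2 - \left(-5\right)^{3}\right) + 6\right) = -18 + 2 \left(\left(2 - -125\right) + 6\right) = -18 + 2 \left(\left(2 + 125\right) + 6\right) = -18 + 2 \left(127 + 6\right) = -18 + 2 \cdot 133 = -18 + 266 = 248$)
$T{\left(M \right)} = 4 - 6 M$ ($T{\left(M \right)} = 4 + 2 \cdot \frac{3}{2} \left(-2\right) M = 4 + 2 \left(- 3 M\right) = 4 - 6 M$)
$\frac{T{\left(D \right)} C{\left(-43,-23 \right)}}{-7807} = \frac{\left(4 - 1488\right) 22}{-7807} = \left(4 - 1488\right) 22 \left(- \frac{1}{7807}\right) = \left(-1484\right) 22 \left(- \frac{1}{7807}\right) = \left(-32648\right) \left(- \frac{1}{7807}\right) = \frac{32648}{7807}$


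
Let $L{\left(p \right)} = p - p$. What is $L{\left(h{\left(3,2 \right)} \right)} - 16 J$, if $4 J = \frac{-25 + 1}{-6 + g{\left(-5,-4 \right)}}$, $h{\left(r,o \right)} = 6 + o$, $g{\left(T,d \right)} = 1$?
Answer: $- \frac{96}{5} \approx -19.2$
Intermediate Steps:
$L{\left(p \right)} = 0$
$J = \frac{6}{5}$ ($J = \frac{\left(-25 + 1\right) \frac{1}{-6 + 1}}{4} = \frac{\left(-24\right) \frac{1}{-5}}{4} = \frac{\left(-24\right) \left(- \frac{1}{5}\right)}{4} = \frac{1}{4} \cdot \frac{24}{5} = \frac{6}{5} \approx 1.2$)
$L{\left(h{\left(3,2 \right)} \right)} - 16 J = 0 - \frac{96}{5} = - \frac{96}{5}$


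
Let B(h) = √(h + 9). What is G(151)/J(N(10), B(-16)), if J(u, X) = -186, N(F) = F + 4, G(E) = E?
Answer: -151/186 ≈ -0.81183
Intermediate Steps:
B(h) = √(9 + h)
N(F) = 4 + F
G(151)/J(N(10), B(-16)) = 151/(-186) = 151*(-1/186) = -151/186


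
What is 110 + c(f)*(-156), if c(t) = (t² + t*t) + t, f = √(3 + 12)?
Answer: -4570 - 156*√15 ≈ -5174.2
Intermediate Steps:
f = √15 ≈ 3.8730
c(t) = t + 2*t² (c(t) = (t² + t²) + t = 2*t² + t = t + 2*t²)
110 + c(f)*(-156) = 110 + (√15*(1 + 2*√15))*(-156) = 110 - 156*√15*(1 + 2*√15)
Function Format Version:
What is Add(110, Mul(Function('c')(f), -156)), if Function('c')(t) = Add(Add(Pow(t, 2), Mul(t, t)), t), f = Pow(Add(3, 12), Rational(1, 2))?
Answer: Add(-4570, Mul(-156, Pow(15, Rational(1, 2)))) ≈ -5174.2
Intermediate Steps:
f = Pow(15, Rational(1, 2)) ≈ 3.8730
Function('c')(t) = Add(t, Mul(2, Pow(t, 2))) (Function('c')(t) = Add(Add(Pow(t, 2), Pow(t, 2)), t) = Add(Mul(2, Pow(t, 2)), t) = Add(t, Mul(2, Pow(t, 2))))
Add(110, Mul(Function('c')(f), -156)) = Add(110, Mul(Mul(Pow(15, Rational(1, 2)), Add(1, Mul(2, Pow(15, Rational(1, 2))))), -156)) = Add(110, Mul(-156, Pow(15, Rational(1, 2)), Add(1, Mul(2, Pow(15, Rational(1, 2))))))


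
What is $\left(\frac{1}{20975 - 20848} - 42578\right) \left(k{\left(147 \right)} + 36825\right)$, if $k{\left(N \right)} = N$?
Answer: $- \frac{199922577660}{127} \approx -1.5742 \cdot 10^{9}$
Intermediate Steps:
$\left(\frac{1}{20975 - 20848} - 42578\right) \left(k{\left(147 \right)} + 36825\right) = \left(\frac{1}{20975 - 20848} - 42578\right) \left(147 + 36825\right) = \left(\frac{1}{127} - 42578\right) 36972 = \left(- \frac{5407405}{127}\right) 36972 = - \frac{199922577660}{127}$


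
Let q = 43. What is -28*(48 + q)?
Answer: -2548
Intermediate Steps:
-28*(48 + q) = -28*(48 + 43) = -28*91 = -2548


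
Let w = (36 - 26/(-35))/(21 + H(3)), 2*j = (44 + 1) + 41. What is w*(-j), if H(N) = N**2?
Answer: -27649/525 ≈ -52.665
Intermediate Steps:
j = 43 (j = ((44 + 1) + 41)/2 = (45 + 41)/2 = (1/2)*86 = 43)
w = 643/525 (w = (36 - 26/(-35))/(21 + 3**2) = (36 - 26*(-1/35))/(21 + 9) = (36 + 26/35)/30 = (1286/35)*(1/30) = 643/525 ≈ 1.2248)
w*(-j) = 643*(-1*43)/525 = (643/525)*(-43) = -27649/525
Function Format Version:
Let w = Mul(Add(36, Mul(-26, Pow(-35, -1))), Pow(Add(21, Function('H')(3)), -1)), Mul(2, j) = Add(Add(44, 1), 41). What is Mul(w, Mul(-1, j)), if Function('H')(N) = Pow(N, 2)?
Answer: Rational(-27649, 525) ≈ -52.665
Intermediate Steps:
j = 43 (j = Mul(Rational(1, 2), Add(Add(44, 1), 41)) = Mul(Rational(1, 2), Add(45, 41)) = Mul(Rational(1, 2), 86) = 43)
w = Rational(643, 525) (w = Mul(Add(36, Mul(-26, Pow(-35, -1))), Pow(Add(21, Pow(3, 2)), -1)) = Mul(Add(36, Mul(-26, Rational(-1, 35))), Pow(Add(21, 9), -1)) = Mul(Add(36, Rational(26, 35)), Pow(30, -1)) = Mul(Rational(1286, 35), Rational(1, 30)) = Rational(643, 525) ≈ 1.2248)
Mul(w, Mul(-1, j)) = Mul(Rational(643, 525), Mul(-1, 43)) = Mul(Rational(643, 525), -43) = Rational(-27649, 525)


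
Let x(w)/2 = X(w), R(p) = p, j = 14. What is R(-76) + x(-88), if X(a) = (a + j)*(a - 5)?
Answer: 13688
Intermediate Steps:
X(a) = (-5 + a)*(14 + a) (X(a) = (a + 14)*(a - 5) = (14 + a)*(-5 + a) = (-5 + a)*(14 + a))
x(w) = -140 + 2*w² + 18*w (x(w) = 2*(-70 + w² + 9*w) = -140 + 2*w² + 18*w)
R(-76) + x(-88) = -76 + (-140 + 2*(-88)² + 18*(-88)) = -76 + (-140 + 2*7744 - 1584) = -76 + (-140 + 15488 - 1584) = -76 + 13764 = 13688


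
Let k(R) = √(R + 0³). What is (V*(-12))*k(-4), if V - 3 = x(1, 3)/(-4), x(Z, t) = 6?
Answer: -36*I ≈ -36.0*I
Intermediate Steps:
V = 3/2 (V = 3 + 6/(-4) = 3 + 6*(-¼) = 3 - 3/2 = 3/2 ≈ 1.5000)
k(R) = √R (k(R) = √(R + 0) = √R)
(V*(-12))*k(-4) = ((3/2)*(-12))*√(-4) = -36*I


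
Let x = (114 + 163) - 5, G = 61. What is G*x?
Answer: 16592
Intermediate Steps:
x = 272 (x = 277 - 5 = 272)
G*x = 61*272 = 16592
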